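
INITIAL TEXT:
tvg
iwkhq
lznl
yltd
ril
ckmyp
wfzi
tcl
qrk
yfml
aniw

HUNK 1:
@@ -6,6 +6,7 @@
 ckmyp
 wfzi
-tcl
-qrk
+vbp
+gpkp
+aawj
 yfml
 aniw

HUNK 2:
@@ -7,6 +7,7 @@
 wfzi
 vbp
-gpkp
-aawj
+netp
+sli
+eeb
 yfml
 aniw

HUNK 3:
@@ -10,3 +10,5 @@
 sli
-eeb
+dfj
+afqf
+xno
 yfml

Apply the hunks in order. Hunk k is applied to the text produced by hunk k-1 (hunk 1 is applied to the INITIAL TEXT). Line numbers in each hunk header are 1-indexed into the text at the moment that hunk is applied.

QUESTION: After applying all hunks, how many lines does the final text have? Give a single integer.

Hunk 1: at line 6 remove [tcl,qrk] add [vbp,gpkp,aawj] -> 12 lines: tvg iwkhq lznl yltd ril ckmyp wfzi vbp gpkp aawj yfml aniw
Hunk 2: at line 7 remove [gpkp,aawj] add [netp,sli,eeb] -> 13 lines: tvg iwkhq lznl yltd ril ckmyp wfzi vbp netp sli eeb yfml aniw
Hunk 3: at line 10 remove [eeb] add [dfj,afqf,xno] -> 15 lines: tvg iwkhq lznl yltd ril ckmyp wfzi vbp netp sli dfj afqf xno yfml aniw
Final line count: 15

Answer: 15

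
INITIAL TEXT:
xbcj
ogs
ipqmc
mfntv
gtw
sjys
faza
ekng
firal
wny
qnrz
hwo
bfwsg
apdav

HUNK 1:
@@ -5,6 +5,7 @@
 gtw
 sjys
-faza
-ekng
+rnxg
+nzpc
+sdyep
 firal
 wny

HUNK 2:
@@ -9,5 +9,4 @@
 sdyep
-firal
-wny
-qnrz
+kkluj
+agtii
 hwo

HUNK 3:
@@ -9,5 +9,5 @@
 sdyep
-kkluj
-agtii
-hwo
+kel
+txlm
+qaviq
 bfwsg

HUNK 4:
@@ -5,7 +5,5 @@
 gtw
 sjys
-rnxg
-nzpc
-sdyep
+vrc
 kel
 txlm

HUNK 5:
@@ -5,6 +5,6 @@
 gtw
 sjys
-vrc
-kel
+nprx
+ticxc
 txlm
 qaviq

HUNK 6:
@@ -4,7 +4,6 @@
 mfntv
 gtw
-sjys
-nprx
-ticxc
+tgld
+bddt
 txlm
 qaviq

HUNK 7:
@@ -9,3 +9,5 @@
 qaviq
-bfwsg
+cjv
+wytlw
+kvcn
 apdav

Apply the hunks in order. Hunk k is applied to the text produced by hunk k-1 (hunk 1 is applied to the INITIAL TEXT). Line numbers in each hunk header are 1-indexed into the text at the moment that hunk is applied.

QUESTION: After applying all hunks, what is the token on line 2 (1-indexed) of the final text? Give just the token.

Hunk 1: at line 5 remove [faza,ekng] add [rnxg,nzpc,sdyep] -> 15 lines: xbcj ogs ipqmc mfntv gtw sjys rnxg nzpc sdyep firal wny qnrz hwo bfwsg apdav
Hunk 2: at line 9 remove [firal,wny,qnrz] add [kkluj,agtii] -> 14 lines: xbcj ogs ipqmc mfntv gtw sjys rnxg nzpc sdyep kkluj agtii hwo bfwsg apdav
Hunk 3: at line 9 remove [kkluj,agtii,hwo] add [kel,txlm,qaviq] -> 14 lines: xbcj ogs ipqmc mfntv gtw sjys rnxg nzpc sdyep kel txlm qaviq bfwsg apdav
Hunk 4: at line 5 remove [rnxg,nzpc,sdyep] add [vrc] -> 12 lines: xbcj ogs ipqmc mfntv gtw sjys vrc kel txlm qaviq bfwsg apdav
Hunk 5: at line 5 remove [vrc,kel] add [nprx,ticxc] -> 12 lines: xbcj ogs ipqmc mfntv gtw sjys nprx ticxc txlm qaviq bfwsg apdav
Hunk 6: at line 4 remove [sjys,nprx,ticxc] add [tgld,bddt] -> 11 lines: xbcj ogs ipqmc mfntv gtw tgld bddt txlm qaviq bfwsg apdav
Hunk 7: at line 9 remove [bfwsg] add [cjv,wytlw,kvcn] -> 13 lines: xbcj ogs ipqmc mfntv gtw tgld bddt txlm qaviq cjv wytlw kvcn apdav
Final line 2: ogs

Answer: ogs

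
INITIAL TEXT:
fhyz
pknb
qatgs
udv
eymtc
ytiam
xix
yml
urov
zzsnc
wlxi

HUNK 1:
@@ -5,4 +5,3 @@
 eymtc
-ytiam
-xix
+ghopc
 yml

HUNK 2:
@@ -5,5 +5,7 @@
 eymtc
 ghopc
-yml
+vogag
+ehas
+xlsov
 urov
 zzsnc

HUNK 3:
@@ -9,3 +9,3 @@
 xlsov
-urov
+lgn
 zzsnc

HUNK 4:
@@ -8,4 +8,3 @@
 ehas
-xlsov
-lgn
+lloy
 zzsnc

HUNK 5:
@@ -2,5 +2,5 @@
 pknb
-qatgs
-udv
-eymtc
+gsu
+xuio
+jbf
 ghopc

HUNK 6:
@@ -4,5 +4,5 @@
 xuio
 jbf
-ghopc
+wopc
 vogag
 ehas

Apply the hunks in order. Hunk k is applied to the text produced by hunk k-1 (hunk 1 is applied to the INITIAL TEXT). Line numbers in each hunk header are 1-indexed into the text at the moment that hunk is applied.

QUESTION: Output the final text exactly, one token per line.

Hunk 1: at line 5 remove [ytiam,xix] add [ghopc] -> 10 lines: fhyz pknb qatgs udv eymtc ghopc yml urov zzsnc wlxi
Hunk 2: at line 5 remove [yml] add [vogag,ehas,xlsov] -> 12 lines: fhyz pknb qatgs udv eymtc ghopc vogag ehas xlsov urov zzsnc wlxi
Hunk 3: at line 9 remove [urov] add [lgn] -> 12 lines: fhyz pknb qatgs udv eymtc ghopc vogag ehas xlsov lgn zzsnc wlxi
Hunk 4: at line 8 remove [xlsov,lgn] add [lloy] -> 11 lines: fhyz pknb qatgs udv eymtc ghopc vogag ehas lloy zzsnc wlxi
Hunk 5: at line 2 remove [qatgs,udv,eymtc] add [gsu,xuio,jbf] -> 11 lines: fhyz pknb gsu xuio jbf ghopc vogag ehas lloy zzsnc wlxi
Hunk 6: at line 4 remove [ghopc] add [wopc] -> 11 lines: fhyz pknb gsu xuio jbf wopc vogag ehas lloy zzsnc wlxi

Answer: fhyz
pknb
gsu
xuio
jbf
wopc
vogag
ehas
lloy
zzsnc
wlxi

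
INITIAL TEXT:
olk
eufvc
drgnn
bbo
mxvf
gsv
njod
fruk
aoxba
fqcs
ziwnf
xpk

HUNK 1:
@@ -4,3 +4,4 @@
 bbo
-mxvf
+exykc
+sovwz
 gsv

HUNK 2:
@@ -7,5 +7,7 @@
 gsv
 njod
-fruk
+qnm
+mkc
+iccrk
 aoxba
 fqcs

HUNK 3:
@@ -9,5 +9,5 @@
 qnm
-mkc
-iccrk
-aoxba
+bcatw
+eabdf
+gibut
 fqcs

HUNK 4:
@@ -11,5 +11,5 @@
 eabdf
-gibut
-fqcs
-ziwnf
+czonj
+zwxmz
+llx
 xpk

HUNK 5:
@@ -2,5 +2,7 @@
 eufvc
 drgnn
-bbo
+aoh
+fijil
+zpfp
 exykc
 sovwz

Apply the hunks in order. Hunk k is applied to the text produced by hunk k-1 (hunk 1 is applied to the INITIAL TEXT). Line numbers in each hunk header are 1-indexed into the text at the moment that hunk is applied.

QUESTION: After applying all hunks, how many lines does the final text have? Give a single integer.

Hunk 1: at line 4 remove [mxvf] add [exykc,sovwz] -> 13 lines: olk eufvc drgnn bbo exykc sovwz gsv njod fruk aoxba fqcs ziwnf xpk
Hunk 2: at line 7 remove [fruk] add [qnm,mkc,iccrk] -> 15 lines: olk eufvc drgnn bbo exykc sovwz gsv njod qnm mkc iccrk aoxba fqcs ziwnf xpk
Hunk 3: at line 9 remove [mkc,iccrk,aoxba] add [bcatw,eabdf,gibut] -> 15 lines: olk eufvc drgnn bbo exykc sovwz gsv njod qnm bcatw eabdf gibut fqcs ziwnf xpk
Hunk 4: at line 11 remove [gibut,fqcs,ziwnf] add [czonj,zwxmz,llx] -> 15 lines: olk eufvc drgnn bbo exykc sovwz gsv njod qnm bcatw eabdf czonj zwxmz llx xpk
Hunk 5: at line 2 remove [bbo] add [aoh,fijil,zpfp] -> 17 lines: olk eufvc drgnn aoh fijil zpfp exykc sovwz gsv njod qnm bcatw eabdf czonj zwxmz llx xpk
Final line count: 17

Answer: 17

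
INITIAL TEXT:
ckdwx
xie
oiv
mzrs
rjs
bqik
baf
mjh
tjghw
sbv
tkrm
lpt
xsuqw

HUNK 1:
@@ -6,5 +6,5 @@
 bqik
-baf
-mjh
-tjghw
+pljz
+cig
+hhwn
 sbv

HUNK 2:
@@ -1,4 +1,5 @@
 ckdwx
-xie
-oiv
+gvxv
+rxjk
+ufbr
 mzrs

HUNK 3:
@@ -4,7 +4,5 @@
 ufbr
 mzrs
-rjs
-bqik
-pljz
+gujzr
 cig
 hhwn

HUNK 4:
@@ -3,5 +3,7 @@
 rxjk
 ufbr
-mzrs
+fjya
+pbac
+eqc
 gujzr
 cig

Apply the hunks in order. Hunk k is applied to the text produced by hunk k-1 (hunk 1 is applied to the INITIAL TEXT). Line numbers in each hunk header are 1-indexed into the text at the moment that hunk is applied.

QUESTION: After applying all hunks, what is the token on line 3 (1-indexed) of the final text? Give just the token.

Hunk 1: at line 6 remove [baf,mjh,tjghw] add [pljz,cig,hhwn] -> 13 lines: ckdwx xie oiv mzrs rjs bqik pljz cig hhwn sbv tkrm lpt xsuqw
Hunk 2: at line 1 remove [xie,oiv] add [gvxv,rxjk,ufbr] -> 14 lines: ckdwx gvxv rxjk ufbr mzrs rjs bqik pljz cig hhwn sbv tkrm lpt xsuqw
Hunk 3: at line 4 remove [rjs,bqik,pljz] add [gujzr] -> 12 lines: ckdwx gvxv rxjk ufbr mzrs gujzr cig hhwn sbv tkrm lpt xsuqw
Hunk 4: at line 3 remove [mzrs] add [fjya,pbac,eqc] -> 14 lines: ckdwx gvxv rxjk ufbr fjya pbac eqc gujzr cig hhwn sbv tkrm lpt xsuqw
Final line 3: rxjk

Answer: rxjk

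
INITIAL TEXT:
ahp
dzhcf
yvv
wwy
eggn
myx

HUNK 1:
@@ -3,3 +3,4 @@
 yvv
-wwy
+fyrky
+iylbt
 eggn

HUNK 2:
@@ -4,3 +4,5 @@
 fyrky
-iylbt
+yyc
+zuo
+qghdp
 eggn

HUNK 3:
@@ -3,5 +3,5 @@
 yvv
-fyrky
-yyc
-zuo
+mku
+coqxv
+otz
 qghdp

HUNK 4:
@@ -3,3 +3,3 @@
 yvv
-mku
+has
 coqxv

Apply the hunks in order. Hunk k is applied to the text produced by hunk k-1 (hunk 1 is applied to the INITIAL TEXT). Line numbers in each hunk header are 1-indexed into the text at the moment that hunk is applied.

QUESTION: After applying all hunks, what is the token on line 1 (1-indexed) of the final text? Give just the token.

Answer: ahp

Derivation:
Hunk 1: at line 3 remove [wwy] add [fyrky,iylbt] -> 7 lines: ahp dzhcf yvv fyrky iylbt eggn myx
Hunk 2: at line 4 remove [iylbt] add [yyc,zuo,qghdp] -> 9 lines: ahp dzhcf yvv fyrky yyc zuo qghdp eggn myx
Hunk 3: at line 3 remove [fyrky,yyc,zuo] add [mku,coqxv,otz] -> 9 lines: ahp dzhcf yvv mku coqxv otz qghdp eggn myx
Hunk 4: at line 3 remove [mku] add [has] -> 9 lines: ahp dzhcf yvv has coqxv otz qghdp eggn myx
Final line 1: ahp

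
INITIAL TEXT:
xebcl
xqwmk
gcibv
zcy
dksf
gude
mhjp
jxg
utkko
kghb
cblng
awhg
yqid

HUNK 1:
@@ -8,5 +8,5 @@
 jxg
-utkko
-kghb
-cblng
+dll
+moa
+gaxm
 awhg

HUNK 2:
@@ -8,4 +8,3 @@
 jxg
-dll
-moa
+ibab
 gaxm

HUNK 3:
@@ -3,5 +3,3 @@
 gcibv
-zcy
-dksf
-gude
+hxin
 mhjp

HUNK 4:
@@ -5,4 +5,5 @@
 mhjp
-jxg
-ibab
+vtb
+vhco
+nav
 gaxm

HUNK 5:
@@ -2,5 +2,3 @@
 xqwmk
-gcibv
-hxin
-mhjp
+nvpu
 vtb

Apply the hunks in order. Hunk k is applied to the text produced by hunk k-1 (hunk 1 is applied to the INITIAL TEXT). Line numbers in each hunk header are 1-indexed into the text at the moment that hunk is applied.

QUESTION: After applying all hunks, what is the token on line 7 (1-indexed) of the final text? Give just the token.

Answer: gaxm

Derivation:
Hunk 1: at line 8 remove [utkko,kghb,cblng] add [dll,moa,gaxm] -> 13 lines: xebcl xqwmk gcibv zcy dksf gude mhjp jxg dll moa gaxm awhg yqid
Hunk 2: at line 8 remove [dll,moa] add [ibab] -> 12 lines: xebcl xqwmk gcibv zcy dksf gude mhjp jxg ibab gaxm awhg yqid
Hunk 3: at line 3 remove [zcy,dksf,gude] add [hxin] -> 10 lines: xebcl xqwmk gcibv hxin mhjp jxg ibab gaxm awhg yqid
Hunk 4: at line 5 remove [jxg,ibab] add [vtb,vhco,nav] -> 11 lines: xebcl xqwmk gcibv hxin mhjp vtb vhco nav gaxm awhg yqid
Hunk 5: at line 2 remove [gcibv,hxin,mhjp] add [nvpu] -> 9 lines: xebcl xqwmk nvpu vtb vhco nav gaxm awhg yqid
Final line 7: gaxm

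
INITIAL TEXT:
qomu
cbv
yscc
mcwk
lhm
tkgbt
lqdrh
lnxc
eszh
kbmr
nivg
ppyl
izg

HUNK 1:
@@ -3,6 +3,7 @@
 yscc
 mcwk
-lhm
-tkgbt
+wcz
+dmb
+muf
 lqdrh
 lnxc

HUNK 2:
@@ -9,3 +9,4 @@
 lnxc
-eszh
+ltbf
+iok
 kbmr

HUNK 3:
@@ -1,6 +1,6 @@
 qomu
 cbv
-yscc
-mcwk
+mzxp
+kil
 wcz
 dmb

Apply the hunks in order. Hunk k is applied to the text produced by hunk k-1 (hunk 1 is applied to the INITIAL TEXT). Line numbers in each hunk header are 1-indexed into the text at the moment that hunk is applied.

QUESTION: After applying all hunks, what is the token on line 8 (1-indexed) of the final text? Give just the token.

Hunk 1: at line 3 remove [lhm,tkgbt] add [wcz,dmb,muf] -> 14 lines: qomu cbv yscc mcwk wcz dmb muf lqdrh lnxc eszh kbmr nivg ppyl izg
Hunk 2: at line 9 remove [eszh] add [ltbf,iok] -> 15 lines: qomu cbv yscc mcwk wcz dmb muf lqdrh lnxc ltbf iok kbmr nivg ppyl izg
Hunk 3: at line 1 remove [yscc,mcwk] add [mzxp,kil] -> 15 lines: qomu cbv mzxp kil wcz dmb muf lqdrh lnxc ltbf iok kbmr nivg ppyl izg
Final line 8: lqdrh

Answer: lqdrh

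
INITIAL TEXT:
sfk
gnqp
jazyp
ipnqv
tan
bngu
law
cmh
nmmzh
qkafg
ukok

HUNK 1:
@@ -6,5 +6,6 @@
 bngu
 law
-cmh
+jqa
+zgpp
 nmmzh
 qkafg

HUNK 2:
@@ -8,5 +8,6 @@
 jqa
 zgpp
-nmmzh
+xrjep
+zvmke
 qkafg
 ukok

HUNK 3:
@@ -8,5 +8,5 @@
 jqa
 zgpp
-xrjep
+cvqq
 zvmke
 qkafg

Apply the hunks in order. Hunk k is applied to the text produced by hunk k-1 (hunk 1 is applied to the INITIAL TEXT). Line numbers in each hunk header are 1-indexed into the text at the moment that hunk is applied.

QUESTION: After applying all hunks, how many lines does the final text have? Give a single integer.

Answer: 13

Derivation:
Hunk 1: at line 6 remove [cmh] add [jqa,zgpp] -> 12 lines: sfk gnqp jazyp ipnqv tan bngu law jqa zgpp nmmzh qkafg ukok
Hunk 2: at line 8 remove [nmmzh] add [xrjep,zvmke] -> 13 lines: sfk gnqp jazyp ipnqv tan bngu law jqa zgpp xrjep zvmke qkafg ukok
Hunk 3: at line 8 remove [xrjep] add [cvqq] -> 13 lines: sfk gnqp jazyp ipnqv tan bngu law jqa zgpp cvqq zvmke qkafg ukok
Final line count: 13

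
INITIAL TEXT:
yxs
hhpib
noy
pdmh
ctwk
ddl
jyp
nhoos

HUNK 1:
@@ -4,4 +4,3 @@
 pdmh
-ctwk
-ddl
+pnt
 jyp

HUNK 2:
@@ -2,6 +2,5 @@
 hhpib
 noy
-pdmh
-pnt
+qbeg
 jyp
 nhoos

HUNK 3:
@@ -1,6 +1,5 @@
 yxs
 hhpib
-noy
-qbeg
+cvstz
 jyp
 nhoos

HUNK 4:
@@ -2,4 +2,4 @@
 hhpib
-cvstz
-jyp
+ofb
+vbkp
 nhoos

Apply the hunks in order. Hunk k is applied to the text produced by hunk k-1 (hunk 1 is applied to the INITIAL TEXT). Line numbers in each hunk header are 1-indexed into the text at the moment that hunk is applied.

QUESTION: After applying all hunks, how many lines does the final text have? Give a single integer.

Hunk 1: at line 4 remove [ctwk,ddl] add [pnt] -> 7 lines: yxs hhpib noy pdmh pnt jyp nhoos
Hunk 2: at line 2 remove [pdmh,pnt] add [qbeg] -> 6 lines: yxs hhpib noy qbeg jyp nhoos
Hunk 3: at line 1 remove [noy,qbeg] add [cvstz] -> 5 lines: yxs hhpib cvstz jyp nhoos
Hunk 4: at line 2 remove [cvstz,jyp] add [ofb,vbkp] -> 5 lines: yxs hhpib ofb vbkp nhoos
Final line count: 5

Answer: 5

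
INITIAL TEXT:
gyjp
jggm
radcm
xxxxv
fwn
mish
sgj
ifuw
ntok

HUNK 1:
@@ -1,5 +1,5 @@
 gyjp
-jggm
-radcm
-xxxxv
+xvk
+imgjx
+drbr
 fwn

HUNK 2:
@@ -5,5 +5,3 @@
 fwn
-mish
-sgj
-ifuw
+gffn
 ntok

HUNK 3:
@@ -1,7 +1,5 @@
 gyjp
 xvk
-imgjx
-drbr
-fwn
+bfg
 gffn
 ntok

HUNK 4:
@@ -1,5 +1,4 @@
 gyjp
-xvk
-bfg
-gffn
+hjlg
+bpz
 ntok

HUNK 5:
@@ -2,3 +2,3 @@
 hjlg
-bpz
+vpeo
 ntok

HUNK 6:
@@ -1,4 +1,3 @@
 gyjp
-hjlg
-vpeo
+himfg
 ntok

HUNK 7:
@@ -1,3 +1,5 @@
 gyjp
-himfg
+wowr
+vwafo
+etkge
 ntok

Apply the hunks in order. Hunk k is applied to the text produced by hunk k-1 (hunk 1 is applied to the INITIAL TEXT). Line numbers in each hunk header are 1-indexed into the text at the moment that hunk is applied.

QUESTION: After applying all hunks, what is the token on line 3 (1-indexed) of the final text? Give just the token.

Hunk 1: at line 1 remove [jggm,radcm,xxxxv] add [xvk,imgjx,drbr] -> 9 lines: gyjp xvk imgjx drbr fwn mish sgj ifuw ntok
Hunk 2: at line 5 remove [mish,sgj,ifuw] add [gffn] -> 7 lines: gyjp xvk imgjx drbr fwn gffn ntok
Hunk 3: at line 1 remove [imgjx,drbr,fwn] add [bfg] -> 5 lines: gyjp xvk bfg gffn ntok
Hunk 4: at line 1 remove [xvk,bfg,gffn] add [hjlg,bpz] -> 4 lines: gyjp hjlg bpz ntok
Hunk 5: at line 2 remove [bpz] add [vpeo] -> 4 lines: gyjp hjlg vpeo ntok
Hunk 6: at line 1 remove [hjlg,vpeo] add [himfg] -> 3 lines: gyjp himfg ntok
Hunk 7: at line 1 remove [himfg] add [wowr,vwafo,etkge] -> 5 lines: gyjp wowr vwafo etkge ntok
Final line 3: vwafo

Answer: vwafo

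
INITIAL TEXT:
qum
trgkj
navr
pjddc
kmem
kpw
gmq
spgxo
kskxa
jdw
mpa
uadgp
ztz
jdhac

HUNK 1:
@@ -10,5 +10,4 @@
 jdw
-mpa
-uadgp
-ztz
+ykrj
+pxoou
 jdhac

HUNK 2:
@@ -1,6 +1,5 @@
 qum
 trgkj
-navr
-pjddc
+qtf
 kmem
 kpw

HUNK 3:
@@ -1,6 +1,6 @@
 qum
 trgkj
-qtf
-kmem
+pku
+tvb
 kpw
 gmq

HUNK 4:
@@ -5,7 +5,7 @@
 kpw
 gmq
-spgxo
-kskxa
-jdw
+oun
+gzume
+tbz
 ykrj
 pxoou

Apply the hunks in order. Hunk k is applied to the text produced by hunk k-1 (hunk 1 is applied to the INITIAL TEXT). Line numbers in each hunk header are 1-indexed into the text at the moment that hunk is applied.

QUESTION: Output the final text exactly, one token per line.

Answer: qum
trgkj
pku
tvb
kpw
gmq
oun
gzume
tbz
ykrj
pxoou
jdhac

Derivation:
Hunk 1: at line 10 remove [mpa,uadgp,ztz] add [ykrj,pxoou] -> 13 lines: qum trgkj navr pjddc kmem kpw gmq spgxo kskxa jdw ykrj pxoou jdhac
Hunk 2: at line 1 remove [navr,pjddc] add [qtf] -> 12 lines: qum trgkj qtf kmem kpw gmq spgxo kskxa jdw ykrj pxoou jdhac
Hunk 3: at line 1 remove [qtf,kmem] add [pku,tvb] -> 12 lines: qum trgkj pku tvb kpw gmq spgxo kskxa jdw ykrj pxoou jdhac
Hunk 4: at line 5 remove [spgxo,kskxa,jdw] add [oun,gzume,tbz] -> 12 lines: qum trgkj pku tvb kpw gmq oun gzume tbz ykrj pxoou jdhac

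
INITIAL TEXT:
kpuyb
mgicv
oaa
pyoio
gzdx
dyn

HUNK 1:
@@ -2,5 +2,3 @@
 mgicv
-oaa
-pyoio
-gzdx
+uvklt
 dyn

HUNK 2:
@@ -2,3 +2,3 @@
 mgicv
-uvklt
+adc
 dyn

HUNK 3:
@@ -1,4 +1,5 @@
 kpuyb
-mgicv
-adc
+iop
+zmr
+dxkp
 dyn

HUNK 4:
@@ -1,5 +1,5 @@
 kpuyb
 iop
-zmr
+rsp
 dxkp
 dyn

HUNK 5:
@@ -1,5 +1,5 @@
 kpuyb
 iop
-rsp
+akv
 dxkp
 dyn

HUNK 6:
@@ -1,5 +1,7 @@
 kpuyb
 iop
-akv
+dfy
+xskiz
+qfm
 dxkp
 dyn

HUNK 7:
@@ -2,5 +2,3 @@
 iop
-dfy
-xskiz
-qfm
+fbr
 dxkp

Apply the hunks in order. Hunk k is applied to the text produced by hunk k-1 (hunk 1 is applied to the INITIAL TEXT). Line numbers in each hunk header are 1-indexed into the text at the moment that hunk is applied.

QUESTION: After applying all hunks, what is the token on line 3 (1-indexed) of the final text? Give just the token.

Answer: fbr

Derivation:
Hunk 1: at line 2 remove [oaa,pyoio,gzdx] add [uvklt] -> 4 lines: kpuyb mgicv uvklt dyn
Hunk 2: at line 2 remove [uvklt] add [adc] -> 4 lines: kpuyb mgicv adc dyn
Hunk 3: at line 1 remove [mgicv,adc] add [iop,zmr,dxkp] -> 5 lines: kpuyb iop zmr dxkp dyn
Hunk 4: at line 1 remove [zmr] add [rsp] -> 5 lines: kpuyb iop rsp dxkp dyn
Hunk 5: at line 1 remove [rsp] add [akv] -> 5 lines: kpuyb iop akv dxkp dyn
Hunk 6: at line 1 remove [akv] add [dfy,xskiz,qfm] -> 7 lines: kpuyb iop dfy xskiz qfm dxkp dyn
Hunk 7: at line 2 remove [dfy,xskiz,qfm] add [fbr] -> 5 lines: kpuyb iop fbr dxkp dyn
Final line 3: fbr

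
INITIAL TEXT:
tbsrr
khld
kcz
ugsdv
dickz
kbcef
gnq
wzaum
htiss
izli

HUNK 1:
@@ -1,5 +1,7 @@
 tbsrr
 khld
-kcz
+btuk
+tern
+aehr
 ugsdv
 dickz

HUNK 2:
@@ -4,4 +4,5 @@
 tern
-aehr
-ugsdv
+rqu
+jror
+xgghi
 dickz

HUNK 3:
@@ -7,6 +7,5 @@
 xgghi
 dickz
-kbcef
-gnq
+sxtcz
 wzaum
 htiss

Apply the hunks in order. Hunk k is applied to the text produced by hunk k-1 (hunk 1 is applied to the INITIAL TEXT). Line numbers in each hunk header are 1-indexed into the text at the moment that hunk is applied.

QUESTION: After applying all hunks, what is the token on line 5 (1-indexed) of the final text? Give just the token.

Answer: rqu

Derivation:
Hunk 1: at line 1 remove [kcz] add [btuk,tern,aehr] -> 12 lines: tbsrr khld btuk tern aehr ugsdv dickz kbcef gnq wzaum htiss izli
Hunk 2: at line 4 remove [aehr,ugsdv] add [rqu,jror,xgghi] -> 13 lines: tbsrr khld btuk tern rqu jror xgghi dickz kbcef gnq wzaum htiss izli
Hunk 3: at line 7 remove [kbcef,gnq] add [sxtcz] -> 12 lines: tbsrr khld btuk tern rqu jror xgghi dickz sxtcz wzaum htiss izli
Final line 5: rqu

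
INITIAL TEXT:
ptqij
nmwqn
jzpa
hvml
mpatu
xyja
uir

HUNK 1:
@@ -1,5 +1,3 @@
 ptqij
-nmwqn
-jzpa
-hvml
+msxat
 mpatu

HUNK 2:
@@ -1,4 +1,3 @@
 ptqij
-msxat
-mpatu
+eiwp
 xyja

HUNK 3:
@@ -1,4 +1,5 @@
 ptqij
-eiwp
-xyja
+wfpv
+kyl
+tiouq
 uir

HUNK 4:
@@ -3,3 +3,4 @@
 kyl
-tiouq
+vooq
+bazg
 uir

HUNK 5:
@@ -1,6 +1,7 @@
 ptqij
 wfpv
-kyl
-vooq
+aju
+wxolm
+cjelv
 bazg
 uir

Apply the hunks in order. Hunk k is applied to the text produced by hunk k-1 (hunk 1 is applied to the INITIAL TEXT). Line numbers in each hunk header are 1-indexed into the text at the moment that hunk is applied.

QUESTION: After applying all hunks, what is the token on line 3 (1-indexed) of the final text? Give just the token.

Hunk 1: at line 1 remove [nmwqn,jzpa,hvml] add [msxat] -> 5 lines: ptqij msxat mpatu xyja uir
Hunk 2: at line 1 remove [msxat,mpatu] add [eiwp] -> 4 lines: ptqij eiwp xyja uir
Hunk 3: at line 1 remove [eiwp,xyja] add [wfpv,kyl,tiouq] -> 5 lines: ptqij wfpv kyl tiouq uir
Hunk 4: at line 3 remove [tiouq] add [vooq,bazg] -> 6 lines: ptqij wfpv kyl vooq bazg uir
Hunk 5: at line 1 remove [kyl,vooq] add [aju,wxolm,cjelv] -> 7 lines: ptqij wfpv aju wxolm cjelv bazg uir
Final line 3: aju

Answer: aju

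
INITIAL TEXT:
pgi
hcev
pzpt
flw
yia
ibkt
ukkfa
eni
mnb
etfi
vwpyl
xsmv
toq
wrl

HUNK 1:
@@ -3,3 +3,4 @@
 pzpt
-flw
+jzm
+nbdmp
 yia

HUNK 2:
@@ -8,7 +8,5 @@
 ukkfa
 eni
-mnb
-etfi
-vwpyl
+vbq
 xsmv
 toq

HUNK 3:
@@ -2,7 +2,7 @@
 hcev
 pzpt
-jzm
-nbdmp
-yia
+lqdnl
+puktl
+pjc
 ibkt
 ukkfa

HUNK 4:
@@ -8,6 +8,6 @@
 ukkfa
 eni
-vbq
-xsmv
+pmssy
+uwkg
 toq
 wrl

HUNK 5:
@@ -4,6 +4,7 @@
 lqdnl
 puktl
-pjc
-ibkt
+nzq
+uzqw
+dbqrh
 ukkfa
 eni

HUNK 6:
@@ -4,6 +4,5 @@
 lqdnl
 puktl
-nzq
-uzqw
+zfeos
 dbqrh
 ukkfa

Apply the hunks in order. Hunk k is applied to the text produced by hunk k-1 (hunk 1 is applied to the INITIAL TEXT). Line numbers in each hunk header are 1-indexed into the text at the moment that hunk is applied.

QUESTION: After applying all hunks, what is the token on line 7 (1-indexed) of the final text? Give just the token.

Answer: dbqrh

Derivation:
Hunk 1: at line 3 remove [flw] add [jzm,nbdmp] -> 15 lines: pgi hcev pzpt jzm nbdmp yia ibkt ukkfa eni mnb etfi vwpyl xsmv toq wrl
Hunk 2: at line 8 remove [mnb,etfi,vwpyl] add [vbq] -> 13 lines: pgi hcev pzpt jzm nbdmp yia ibkt ukkfa eni vbq xsmv toq wrl
Hunk 3: at line 2 remove [jzm,nbdmp,yia] add [lqdnl,puktl,pjc] -> 13 lines: pgi hcev pzpt lqdnl puktl pjc ibkt ukkfa eni vbq xsmv toq wrl
Hunk 4: at line 8 remove [vbq,xsmv] add [pmssy,uwkg] -> 13 lines: pgi hcev pzpt lqdnl puktl pjc ibkt ukkfa eni pmssy uwkg toq wrl
Hunk 5: at line 4 remove [pjc,ibkt] add [nzq,uzqw,dbqrh] -> 14 lines: pgi hcev pzpt lqdnl puktl nzq uzqw dbqrh ukkfa eni pmssy uwkg toq wrl
Hunk 6: at line 4 remove [nzq,uzqw] add [zfeos] -> 13 lines: pgi hcev pzpt lqdnl puktl zfeos dbqrh ukkfa eni pmssy uwkg toq wrl
Final line 7: dbqrh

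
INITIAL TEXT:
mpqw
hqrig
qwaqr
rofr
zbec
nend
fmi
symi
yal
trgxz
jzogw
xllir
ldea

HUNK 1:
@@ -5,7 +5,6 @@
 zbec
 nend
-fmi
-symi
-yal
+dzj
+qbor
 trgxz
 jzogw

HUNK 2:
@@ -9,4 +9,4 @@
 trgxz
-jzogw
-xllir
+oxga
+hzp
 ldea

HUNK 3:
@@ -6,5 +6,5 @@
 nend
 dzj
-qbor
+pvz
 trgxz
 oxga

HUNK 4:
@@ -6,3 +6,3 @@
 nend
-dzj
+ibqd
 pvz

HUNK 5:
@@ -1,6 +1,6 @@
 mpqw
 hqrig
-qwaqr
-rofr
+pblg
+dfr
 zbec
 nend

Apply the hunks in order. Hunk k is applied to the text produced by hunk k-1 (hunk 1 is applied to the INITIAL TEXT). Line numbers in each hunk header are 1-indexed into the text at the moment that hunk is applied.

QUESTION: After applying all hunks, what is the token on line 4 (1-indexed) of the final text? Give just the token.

Hunk 1: at line 5 remove [fmi,symi,yal] add [dzj,qbor] -> 12 lines: mpqw hqrig qwaqr rofr zbec nend dzj qbor trgxz jzogw xllir ldea
Hunk 2: at line 9 remove [jzogw,xllir] add [oxga,hzp] -> 12 lines: mpqw hqrig qwaqr rofr zbec nend dzj qbor trgxz oxga hzp ldea
Hunk 3: at line 6 remove [qbor] add [pvz] -> 12 lines: mpqw hqrig qwaqr rofr zbec nend dzj pvz trgxz oxga hzp ldea
Hunk 4: at line 6 remove [dzj] add [ibqd] -> 12 lines: mpqw hqrig qwaqr rofr zbec nend ibqd pvz trgxz oxga hzp ldea
Hunk 5: at line 1 remove [qwaqr,rofr] add [pblg,dfr] -> 12 lines: mpqw hqrig pblg dfr zbec nend ibqd pvz trgxz oxga hzp ldea
Final line 4: dfr

Answer: dfr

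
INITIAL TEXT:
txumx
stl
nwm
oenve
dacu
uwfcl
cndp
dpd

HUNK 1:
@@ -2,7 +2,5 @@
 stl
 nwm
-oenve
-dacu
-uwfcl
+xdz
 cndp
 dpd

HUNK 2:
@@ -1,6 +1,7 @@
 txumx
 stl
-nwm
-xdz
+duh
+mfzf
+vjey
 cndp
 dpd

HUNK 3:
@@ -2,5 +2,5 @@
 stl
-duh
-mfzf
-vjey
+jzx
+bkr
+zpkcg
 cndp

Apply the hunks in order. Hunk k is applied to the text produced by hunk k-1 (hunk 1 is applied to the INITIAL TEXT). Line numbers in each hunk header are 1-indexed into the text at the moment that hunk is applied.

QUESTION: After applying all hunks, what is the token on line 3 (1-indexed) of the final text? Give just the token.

Hunk 1: at line 2 remove [oenve,dacu,uwfcl] add [xdz] -> 6 lines: txumx stl nwm xdz cndp dpd
Hunk 2: at line 1 remove [nwm,xdz] add [duh,mfzf,vjey] -> 7 lines: txumx stl duh mfzf vjey cndp dpd
Hunk 3: at line 2 remove [duh,mfzf,vjey] add [jzx,bkr,zpkcg] -> 7 lines: txumx stl jzx bkr zpkcg cndp dpd
Final line 3: jzx

Answer: jzx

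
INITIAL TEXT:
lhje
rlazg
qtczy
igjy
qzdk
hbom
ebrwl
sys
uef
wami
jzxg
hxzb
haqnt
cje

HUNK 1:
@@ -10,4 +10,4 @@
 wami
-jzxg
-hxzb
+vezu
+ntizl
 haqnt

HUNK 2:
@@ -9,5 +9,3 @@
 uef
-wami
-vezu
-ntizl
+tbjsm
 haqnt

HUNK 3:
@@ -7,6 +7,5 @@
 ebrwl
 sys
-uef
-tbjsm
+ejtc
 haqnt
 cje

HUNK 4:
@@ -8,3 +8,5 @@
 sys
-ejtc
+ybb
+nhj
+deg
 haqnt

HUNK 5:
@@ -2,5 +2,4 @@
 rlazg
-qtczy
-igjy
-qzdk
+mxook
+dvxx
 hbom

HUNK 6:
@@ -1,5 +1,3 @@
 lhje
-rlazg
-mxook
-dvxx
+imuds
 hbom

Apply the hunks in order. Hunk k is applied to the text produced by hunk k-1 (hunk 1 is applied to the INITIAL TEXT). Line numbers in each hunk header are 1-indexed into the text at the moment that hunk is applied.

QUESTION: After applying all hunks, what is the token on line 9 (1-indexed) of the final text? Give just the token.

Hunk 1: at line 10 remove [jzxg,hxzb] add [vezu,ntizl] -> 14 lines: lhje rlazg qtczy igjy qzdk hbom ebrwl sys uef wami vezu ntizl haqnt cje
Hunk 2: at line 9 remove [wami,vezu,ntizl] add [tbjsm] -> 12 lines: lhje rlazg qtczy igjy qzdk hbom ebrwl sys uef tbjsm haqnt cje
Hunk 3: at line 7 remove [uef,tbjsm] add [ejtc] -> 11 lines: lhje rlazg qtczy igjy qzdk hbom ebrwl sys ejtc haqnt cje
Hunk 4: at line 8 remove [ejtc] add [ybb,nhj,deg] -> 13 lines: lhje rlazg qtczy igjy qzdk hbom ebrwl sys ybb nhj deg haqnt cje
Hunk 5: at line 2 remove [qtczy,igjy,qzdk] add [mxook,dvxx] -> 12 lines: lhje rlazg mxook dvxx hbom ebrwl sys ybb nhj deg haqnt cje
Hunk 6: at line 1 remove [rlazg,mxook,dvxx] add [imuds] -> 10 lines: lhje imuds hbom ebrwl sys ybb nhj deg haqnt cje
Final line 9: haqnt

Answer: haqnt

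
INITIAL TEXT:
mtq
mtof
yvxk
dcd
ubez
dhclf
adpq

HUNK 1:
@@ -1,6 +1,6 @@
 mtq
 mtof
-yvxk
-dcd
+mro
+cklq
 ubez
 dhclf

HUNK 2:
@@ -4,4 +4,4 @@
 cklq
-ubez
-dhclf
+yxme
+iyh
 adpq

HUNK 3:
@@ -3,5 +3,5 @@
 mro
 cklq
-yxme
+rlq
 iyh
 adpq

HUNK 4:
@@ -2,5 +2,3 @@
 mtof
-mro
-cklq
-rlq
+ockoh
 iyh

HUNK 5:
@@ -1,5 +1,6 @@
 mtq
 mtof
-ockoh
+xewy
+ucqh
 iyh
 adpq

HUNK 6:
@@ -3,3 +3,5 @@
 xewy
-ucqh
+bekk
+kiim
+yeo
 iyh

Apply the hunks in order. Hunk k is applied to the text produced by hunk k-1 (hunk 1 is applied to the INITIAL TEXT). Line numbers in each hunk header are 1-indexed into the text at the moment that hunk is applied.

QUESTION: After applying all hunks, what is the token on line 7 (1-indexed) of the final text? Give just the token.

Hunk 1: at line 1 remove [yvxk,dcd] add [mro,cklq] -> 7 lines: mtq mtof mro cklq ubez dhclf adpq
Hunk 2: at line 4 remove [ubez,dhclf] add [yxme,iyh] -> 7 lines: mtq mtof mro cklq yxme iyh adpq
Hunk 3: at line 3 remove [yxme] add [rlq] -> 7 lines: mtq mtof mro cklq rlq iyh adpq
Hunk 4: at line 2 remove [mro,cklq,rlq] add [ockoh] -> 5 lines: mtq mtof ockoh iyh adpq
Hunk 5: at line 1 remove [ockoh] add [xewy,ucqh] -> 6 lines: mtq mtof xewy ucqh iyh adpq
Hunk 6: at line 3 remove [ucqh] add [bekk,kiim,yeo] -> 8 lines: mtq mtof xewy bekk kiim yeo iyh adpq
Final line 7: iyh

Answer: iyh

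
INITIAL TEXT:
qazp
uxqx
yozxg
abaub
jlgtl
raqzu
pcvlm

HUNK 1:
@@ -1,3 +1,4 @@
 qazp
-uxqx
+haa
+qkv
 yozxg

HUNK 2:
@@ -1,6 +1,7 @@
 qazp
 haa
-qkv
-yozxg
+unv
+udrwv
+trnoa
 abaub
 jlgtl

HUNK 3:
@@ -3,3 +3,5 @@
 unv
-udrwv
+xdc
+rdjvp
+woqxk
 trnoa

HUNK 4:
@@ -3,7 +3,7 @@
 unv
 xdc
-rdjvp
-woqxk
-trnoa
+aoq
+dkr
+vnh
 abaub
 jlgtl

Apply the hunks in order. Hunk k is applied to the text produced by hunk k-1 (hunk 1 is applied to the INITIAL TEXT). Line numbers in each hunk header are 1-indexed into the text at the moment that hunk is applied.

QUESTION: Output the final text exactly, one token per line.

Hunk 1: at line 1 remove [uxqx] add [haa,qkv] -> 8 lines: qazp haa qkv yozxg abaub jlgtl raqzu pcvlm
Hunk 2: at line 1 remove [qkv,yozxg] add [unv,udrwv,trnoa] -> 9 lines: qazp haa unv udrwv trnoa abaub jlgtl raqzu pcvlm
Hunk 3: at line 3 remove [udrwv] add [xdc,rdjvp,woqxk] -> 11 lines: qazp haa unv xdc rdjvp woqxk trnoa abaub jlgtl raqzu pcvlm
Hunk 4: at line 3 remove [rdjvp,woqxk,trnoa] add [aoq,dkr,vnh] -> 11 lines: qazp haa unv xdc aoq dkr vnh abaub jlgtl raqzu pcvlm

Answer: qazp
haa
unv
xdc
aoq
dkr
vnh
abaub
jlgtl
raqzu
pcvlm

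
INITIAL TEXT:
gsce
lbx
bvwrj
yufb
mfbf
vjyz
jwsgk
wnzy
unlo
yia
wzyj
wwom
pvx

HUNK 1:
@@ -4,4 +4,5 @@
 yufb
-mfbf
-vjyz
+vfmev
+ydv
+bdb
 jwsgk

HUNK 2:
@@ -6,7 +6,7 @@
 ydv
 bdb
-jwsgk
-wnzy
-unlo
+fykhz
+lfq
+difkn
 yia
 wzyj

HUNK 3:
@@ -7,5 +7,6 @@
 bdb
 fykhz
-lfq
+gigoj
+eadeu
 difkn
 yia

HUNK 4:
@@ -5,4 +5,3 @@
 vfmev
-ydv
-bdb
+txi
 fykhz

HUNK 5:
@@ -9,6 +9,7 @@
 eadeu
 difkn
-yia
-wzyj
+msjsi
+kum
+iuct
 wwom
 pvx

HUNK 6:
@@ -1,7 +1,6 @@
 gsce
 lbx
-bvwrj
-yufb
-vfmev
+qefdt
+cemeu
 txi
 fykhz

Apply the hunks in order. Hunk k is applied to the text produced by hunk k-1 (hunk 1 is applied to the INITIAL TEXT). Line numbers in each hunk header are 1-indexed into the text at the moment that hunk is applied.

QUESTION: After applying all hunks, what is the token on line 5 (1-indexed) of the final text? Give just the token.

Hunk 1: at line 4 remove [mfbf,vjyz] add [vfmev,ydv,bdb] -> 14 lines: gsce lbx bvwrj yufb vfmev ydv bdb jwsgk wnzy unlo yia wzyj wwom pvx
Hunk 2: at line 6 remove [jwsgk,wnzy,unlo] add [fykhz,lfq,difkn] -> 14 lines: gsce lbx bvwrj yufb vfmev ydv bdb fykhz lfq difkn yia wzyj wwom pvx
Hunk 3: at line 7 remove [lfq] add [gigoj,eadeu] -> 15 lines: gsce lbx bvwrj yufb vfmev ydv bdb fykhz gigoj eadeu difkn yia wzyj wwom pvx
Hunk 4: at line 5 remove [ydv,bdb] add [txi] -> 14 lines: gsce lbx bvwrj yufb vfmev txi fykhz gigoj eadeu difkn yia wzyj wwom pvx
Hunk 5: at line 9 remove [yia,wzyj] add [msjsi,kum,iuct] -> 15 lines: gsce lbx bvwrj yufb vfmev txi fykhz gigoj eadeu difkn msjsi kum iuct wwom pvx
Hunk 6: at line 1 remove [bvwrj,yufb,vfmev] add [qefdt,cemeu] -> 14 lines: gsce lbx qefdt cemeu txi fykhz gigoj eadeu difkn msjsi kum iuct wwom pvx
Final line 5: txi

Answer: txi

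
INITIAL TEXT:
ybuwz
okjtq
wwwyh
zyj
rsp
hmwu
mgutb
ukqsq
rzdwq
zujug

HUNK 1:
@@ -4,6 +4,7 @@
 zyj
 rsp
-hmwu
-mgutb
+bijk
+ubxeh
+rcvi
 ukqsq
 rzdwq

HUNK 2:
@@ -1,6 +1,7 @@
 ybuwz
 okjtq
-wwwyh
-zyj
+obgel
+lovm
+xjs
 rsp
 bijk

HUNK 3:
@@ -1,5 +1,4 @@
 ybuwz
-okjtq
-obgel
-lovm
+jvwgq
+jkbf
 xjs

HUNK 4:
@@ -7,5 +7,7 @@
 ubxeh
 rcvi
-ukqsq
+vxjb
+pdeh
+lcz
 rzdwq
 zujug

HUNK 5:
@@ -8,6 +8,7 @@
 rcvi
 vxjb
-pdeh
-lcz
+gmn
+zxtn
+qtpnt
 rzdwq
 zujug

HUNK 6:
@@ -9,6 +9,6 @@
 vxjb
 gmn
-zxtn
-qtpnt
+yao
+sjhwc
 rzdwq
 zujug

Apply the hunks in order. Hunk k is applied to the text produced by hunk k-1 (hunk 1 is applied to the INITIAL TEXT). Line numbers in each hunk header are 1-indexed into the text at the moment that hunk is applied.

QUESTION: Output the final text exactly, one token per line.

Hunk 1: at line 4 remove [hmwu,mgutb] add [bijk,ubxeh,rcvi] -> 11 lines: ybuwz okjtq wwwyh zyj rsp bijk ubxeh rcvi ukqsq rzdwq zujug
Hunk 2: at line 1 remove [wwwyh,zyj] add [obgel,lovm,xjs] -> 12 lines: ybuwz okjtq obgel lovm xjs rsp bijk ubxeh rcvi ukqsq rzdwq zujug
Hunk 3: at line 1 remove [okjtq,obgel,lovm] add [jvwgq,jkbf] -> 11 lines: ybuwz jvwgq jkbf xjs rsp bijk ubxeh rcvi ukqsq rzdwq zujug
Hunk 4: at line 7 remove [ukqsq] add [vxjb,pdeh,lcz] -> 13 lines: ybuwz jvwgq jkbf xjs rsp bijk ubxeh rcvi vxjb pdeh lcz rzdwq zujug
Hunk 5: at line 8 remove [pdeh,lcz] add [gmn,zxtn,qtpnt] -> 14 lines: ybuwz jvwgq jkbf xjs rsp bijk ubxeh rcvi vxjb gmn zxtn qtpnt rzdwq zujug
Hunk 6: at line 9 remove [zxtn,qtpnt] add [yao,sjhwc] -> 14 lines: ybuwz jvwgq jkbf xjs rsp bijk ubxeh rcvi vxjb gmn yao sjhwc rzdwq zujug

Answer: ybuwz
jvwgq
jkbf
xjs
rsp
bijk
ubxeh
rcvi
vxjb
gmn
yao
sjhwc
rzdwq
zujug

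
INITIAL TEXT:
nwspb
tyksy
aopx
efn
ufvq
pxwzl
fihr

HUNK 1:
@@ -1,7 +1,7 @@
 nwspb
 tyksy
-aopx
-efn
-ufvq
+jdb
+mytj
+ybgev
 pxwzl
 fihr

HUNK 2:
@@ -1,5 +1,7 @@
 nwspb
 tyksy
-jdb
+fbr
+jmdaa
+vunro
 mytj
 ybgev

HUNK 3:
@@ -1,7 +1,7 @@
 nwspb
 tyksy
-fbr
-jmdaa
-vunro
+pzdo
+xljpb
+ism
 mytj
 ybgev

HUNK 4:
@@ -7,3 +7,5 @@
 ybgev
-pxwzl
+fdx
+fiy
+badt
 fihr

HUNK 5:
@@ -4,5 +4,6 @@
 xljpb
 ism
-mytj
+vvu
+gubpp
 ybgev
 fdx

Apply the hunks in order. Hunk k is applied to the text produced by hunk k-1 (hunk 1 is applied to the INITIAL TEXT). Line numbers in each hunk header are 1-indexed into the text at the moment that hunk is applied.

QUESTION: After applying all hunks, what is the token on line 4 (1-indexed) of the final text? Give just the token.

Hunk 1: at line 1 remove [aopx,efn,ufvq] add [jdb,mytj,ybgev] -> 7 lines: nwspb tyksy jdb mytj ybgev pxwzl fihr
Hunk 2: at line 1 remove [jdb] add [fbr,jmdaa,vunro] -> 9 lines: nwspb tyksy fbr jmdaa vunro mytj ybgev pxwzl fihr
Hunk 3: at line 1 remove [fbr,jmdaa,vunro] add [pzdo,xljpb,ism] -> 9 lines: nwspb tyksy pzdo xljpb ism mytj ybgev pxwzl fihr
Hunk 4: at line 7 remove [pxwzl] add [fdx,fiy,badt] -> 11 lines: nwspb tyksy pzdo xljpb ism mytj ybgev fdx fiy badt fihr
Hunk 5: at line 4 remove [mytj] add [vvu,gubpp] -> 12 lines: nwspb tyksy pzdo xljpb ism vvu gubpp ybgev fdx fiy badt fihr
Final line 4: xljpb

Answer: xljpb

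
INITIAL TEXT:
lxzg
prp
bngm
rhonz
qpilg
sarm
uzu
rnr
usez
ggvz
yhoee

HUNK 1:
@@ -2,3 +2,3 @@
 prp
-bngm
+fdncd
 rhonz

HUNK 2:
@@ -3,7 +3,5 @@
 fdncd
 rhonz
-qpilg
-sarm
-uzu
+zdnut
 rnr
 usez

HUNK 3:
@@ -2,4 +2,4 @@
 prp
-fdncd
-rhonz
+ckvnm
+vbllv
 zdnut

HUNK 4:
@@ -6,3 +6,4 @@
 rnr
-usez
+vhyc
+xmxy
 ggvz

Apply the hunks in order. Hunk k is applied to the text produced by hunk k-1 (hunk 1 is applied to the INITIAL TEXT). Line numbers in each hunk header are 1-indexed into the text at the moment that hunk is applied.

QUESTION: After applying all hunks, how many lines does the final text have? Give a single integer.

Answer: 10

Derivation:
Hunk 1: at line 2 remove [bngm] add [fdncd] -> 11 lines: lxzg prp fdncd rhonz qpilg sarm uzu rnr usez ggvz yhoee
Hunk 2: at line 3 remove [qpilg,sarm,uzu] add [zdnut] -> 9 lines: lxzg prp fdncd rhonz zdnut rnr usez ggvz yhoee
Hunk 3: at line 2 remove [fdncd,rhonz] add [ckvnm,vbllv] -> 9 lines: lxzg prp ckvnm vbllv zdnut rnr usez ggvz yhoee
Hunk 4: at line 6 remove [usez] add [vhyc,xmxy] -> 10 lines: lxzg prp ckvnm vbllv zdnut rnr vhyc xmxy ggvz yhoee
Final line count: 10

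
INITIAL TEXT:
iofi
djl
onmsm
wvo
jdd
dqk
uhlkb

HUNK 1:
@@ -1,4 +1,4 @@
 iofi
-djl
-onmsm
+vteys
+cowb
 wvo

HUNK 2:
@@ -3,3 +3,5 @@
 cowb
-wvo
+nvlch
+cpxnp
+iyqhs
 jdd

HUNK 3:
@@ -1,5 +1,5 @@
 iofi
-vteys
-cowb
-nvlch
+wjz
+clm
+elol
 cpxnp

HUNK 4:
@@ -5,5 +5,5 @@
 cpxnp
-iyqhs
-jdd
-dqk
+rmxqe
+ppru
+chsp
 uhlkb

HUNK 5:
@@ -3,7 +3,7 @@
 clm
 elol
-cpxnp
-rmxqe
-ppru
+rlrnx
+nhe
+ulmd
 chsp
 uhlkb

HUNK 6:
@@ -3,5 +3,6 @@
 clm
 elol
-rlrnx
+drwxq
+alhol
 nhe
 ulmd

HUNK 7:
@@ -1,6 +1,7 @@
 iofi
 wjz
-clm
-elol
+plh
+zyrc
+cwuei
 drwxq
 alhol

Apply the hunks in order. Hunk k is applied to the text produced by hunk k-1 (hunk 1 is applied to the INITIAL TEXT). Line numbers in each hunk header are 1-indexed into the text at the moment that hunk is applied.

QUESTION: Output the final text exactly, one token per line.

Answer: iofi
wjz
plh
zyrc
cwuei
drwxq
alhol
nhe
ulmd
chsp
uhlkb

Derivation:
Hunk 1: at line 1 remove [djl,onmsm] add [vteys,cowb] -> 7 lines: iofi vteys cowb wvo jdd dqk uhlkb
Hunk 2: at line 3 remove [wvo] add [nvlch,cpxnp,iyqhs] -> 9 lines: iofi vteys cowb nvlch cpxnp iyqhs jdd dqk uhlkb
Hunk 3: at line 1 remove [vteys,cowb,nvlch] add [wjz,clm,elol] -> 9 lines: iofi wjz clm elol cpxnp iyqhs jdd dqk uhlkb
Hunk 4: at line 5 remove [iyqhs,jdd,dqk] add [rmxqe,ppru,chsp] -> 9 lines: iofi wjz clm elol cpxnp rmxqe ppru chsp uhlkb
Hunk 5: at line 3 remove [cpxnp,rmxqe,ppru] add [rlrnx,nhe,ulmd] -> 9 lines: iofi wjz clm elol rlrnx nhe ulmd chsp uhlkb
Hunk 6: at line 3 remove [rlrnx] add [drwxq,alhol] -> 10 lines: iofi wjz clm elol drwxq alhol nhe ulmd chsp uhlkb
Hunk 7: at line 1 remove [clm,elol] add [plh,zyrc,cwuei] -> 11 lines: iofi wjz plh zyrc cwuei drwxq alhol nhe ulmd chsp uhlkb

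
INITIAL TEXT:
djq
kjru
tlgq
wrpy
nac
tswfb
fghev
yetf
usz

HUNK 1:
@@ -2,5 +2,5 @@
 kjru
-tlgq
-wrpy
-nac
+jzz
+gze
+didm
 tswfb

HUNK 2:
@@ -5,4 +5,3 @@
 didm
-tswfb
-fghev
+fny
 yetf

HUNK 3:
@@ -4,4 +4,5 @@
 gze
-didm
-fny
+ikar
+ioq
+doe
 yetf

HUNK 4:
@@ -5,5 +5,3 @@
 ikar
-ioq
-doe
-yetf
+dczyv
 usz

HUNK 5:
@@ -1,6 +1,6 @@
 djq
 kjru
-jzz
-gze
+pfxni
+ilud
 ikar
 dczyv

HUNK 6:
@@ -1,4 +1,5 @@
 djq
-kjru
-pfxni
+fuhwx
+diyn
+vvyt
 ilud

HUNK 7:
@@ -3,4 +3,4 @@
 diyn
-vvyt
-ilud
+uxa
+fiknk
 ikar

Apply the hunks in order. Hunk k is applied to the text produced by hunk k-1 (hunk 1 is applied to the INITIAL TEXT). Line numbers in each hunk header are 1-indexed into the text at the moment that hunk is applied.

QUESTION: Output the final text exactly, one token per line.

Answer: djq
fuhwx
diyn
uxa
fiknk
ikar
dczyv
usz

Derivation:
Hunk 1: at line 2 remove [tlgq,wrpy,nac] add [jzz,gze,didm] -> 9 lines: djq kjru jzz gze didm tswfb fghev yetf usz
Hunk 2: at line 5 remove [tswfb,fghev] add [fny] -> 8 lines: djq kjru jzz gze didm fny yetf usz
Hunk 3: at line 4 remove [didm,fny] add [ikar,ioq,doe] -> 9 lines: djq kjru jzz gze ikar ioq doe yetf usz
Hunk 4: at line 5 remove [ioq,doe,yetf] add [dczyv] -> 7 lines: djq kjru jzz gze ikar dczyv usz
Hunk 5: at line 1 remove [jzz,gze] add [pfxni,ilud] -> 7 lines: djq kjru pfxni ilud ikar dczyv usz
Hunk 6: at line 1 remove [kjru,pfxni] add [fuhwx,diyn,vvyt] -> 8 lines: djq fuhwx diyn vvyt ilud ikar dczyv usz
Hunk 7: at line 3 remove [vvyt,ilud] add [uxa,fiknk] -> 8 lines: djq fuhwx diyn uxa fiknk ikar dczyv usz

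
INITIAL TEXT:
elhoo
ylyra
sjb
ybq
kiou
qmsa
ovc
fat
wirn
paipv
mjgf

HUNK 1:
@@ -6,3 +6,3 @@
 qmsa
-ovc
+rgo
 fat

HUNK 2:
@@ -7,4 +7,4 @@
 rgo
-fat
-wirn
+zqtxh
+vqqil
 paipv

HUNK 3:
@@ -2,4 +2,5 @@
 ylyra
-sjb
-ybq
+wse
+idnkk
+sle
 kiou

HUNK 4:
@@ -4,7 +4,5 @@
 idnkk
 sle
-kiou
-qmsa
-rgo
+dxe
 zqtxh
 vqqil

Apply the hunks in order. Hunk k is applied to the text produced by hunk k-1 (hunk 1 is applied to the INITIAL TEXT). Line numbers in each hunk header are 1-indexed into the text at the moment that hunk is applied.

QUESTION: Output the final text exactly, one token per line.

Answer: elhoo
ylyra
wse
idnkk
sle
dxe
zqtxh
vqqil
paipv
mjgf

Derivation:
Hunk 1: at line 6 remove [ovc] add [rgo] -> 11 lines: elhoo ylyra sjb ybq kiou qmsa rgo fat wirn paipv mjgf
Hunk 2: at line 7 remove [fat,wirn] add [zqtxh,vqqil] -> 11 lines: elhoo ylyra sjb ybq kiou qmsa rgo zqtxh vqqil paipv mjgf
Hunk 3: at line 2 remove [sjb,ybq] add [wse,idnkk,sle] -> 12 lines: elhoo ylyra wse idnkk sle kiou qmsa rgo zqtxh vqqil paipv mjgf
Hunk 4: at line 4 remove [kiou,qmsa,rgo] add [dxe] -> 10 lines: elhoo ylyra wse idnkk sle dxe zqtxh vqqil paipv mjgf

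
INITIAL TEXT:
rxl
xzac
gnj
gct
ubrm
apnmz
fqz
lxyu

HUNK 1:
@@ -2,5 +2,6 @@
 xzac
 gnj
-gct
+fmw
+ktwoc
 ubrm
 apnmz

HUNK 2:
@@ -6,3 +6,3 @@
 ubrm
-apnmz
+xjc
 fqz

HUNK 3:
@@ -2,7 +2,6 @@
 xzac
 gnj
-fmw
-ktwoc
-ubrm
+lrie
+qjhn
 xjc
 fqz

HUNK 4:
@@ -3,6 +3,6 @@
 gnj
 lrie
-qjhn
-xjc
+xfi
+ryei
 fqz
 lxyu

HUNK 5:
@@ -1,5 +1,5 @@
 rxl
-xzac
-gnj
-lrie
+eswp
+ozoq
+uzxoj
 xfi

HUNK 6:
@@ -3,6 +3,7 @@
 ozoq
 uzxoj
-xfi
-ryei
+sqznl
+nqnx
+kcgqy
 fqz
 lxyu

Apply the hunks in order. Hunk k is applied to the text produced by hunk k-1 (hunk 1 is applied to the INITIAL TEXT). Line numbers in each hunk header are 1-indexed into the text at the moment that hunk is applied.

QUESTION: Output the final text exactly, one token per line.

Answer: rxl
eswp
ozoq
uzxoj
sqznl
nqnx
kcgqy
fqz
lxyu

Derivation:
Hunk 1: at line 2 remove [gct] add [fmw,ktwoc] -> 9 lines: rxl xzac gnj fmw ktwoc ubrm apnmz fqz lxyu
Hunk 2: at line 6 remove [apnmz] add [xjc] -> 9 lines: rxl xzac gnj fmw ktwoc ubrm xjc fqz lxyu
Hunk 3: at line 2 remove [fmw,ktwoc,ubrm] add [lrie,qjhn] -> 8 lines: rxl xzac gnj lrie qjhn xjc fqz lxyu
Hunk 4: at line 3 remove [qjhn,xjc] add [xfi,ryei] -> 8 lines: rxl xzac gnj lrie xfi ryei fqz lxyu
Hunk 5: at line 1 remove [xzac,gnj,lrie] add [eswp,ozoq,uzxoj] -> 8 lines: rxl eswp ozoq uzxoj xfi ryei fqz lxyu
Hunk 6: at line 3 remove [xfi,ryei] add [sqznl,nqnx,kcgqy] -> 9 lines: rxl eswp ozoq uzxoj sqznl nqnx kcgqy fqz lxyu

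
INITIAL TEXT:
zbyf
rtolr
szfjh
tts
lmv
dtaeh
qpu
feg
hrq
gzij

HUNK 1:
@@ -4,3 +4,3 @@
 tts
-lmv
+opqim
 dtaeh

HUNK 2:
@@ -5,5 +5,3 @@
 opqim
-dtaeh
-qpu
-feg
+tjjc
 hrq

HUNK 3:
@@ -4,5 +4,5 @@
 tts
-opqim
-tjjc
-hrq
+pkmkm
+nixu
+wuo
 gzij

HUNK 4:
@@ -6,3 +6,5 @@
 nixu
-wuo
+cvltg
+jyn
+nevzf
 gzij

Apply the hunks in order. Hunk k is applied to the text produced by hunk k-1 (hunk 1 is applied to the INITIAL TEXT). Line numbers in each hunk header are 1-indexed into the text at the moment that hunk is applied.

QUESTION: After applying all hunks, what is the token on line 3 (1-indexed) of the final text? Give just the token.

Hunk 1: at line 4 remove [lmv] add [opqim] -> 10 lines: zbyf rtolr szfjh tts opqim dtaeh qpu feg hrq gzij
Hunk 2: at line 5 remove [dtaeh,qpu,feg] add [tjjc] -> 8 lines: zbyf rtolr szfjh tts opqim tjjc hrq gzij
Hunk 3: at line 4 remove [opqim,tjjc,hrq] add [pkmkm,nixu,wuo] -> 8 lines: zbyf rtolr szfjh tts pkmkm nixu wuo gzij
Hunk 4: at line 6 remove [wuo] add [cvltg,jyn,nevzf] -> 10 lines: zbyf rtolr szfjh tts pkmkm nixu cvltg jyn nevzf gzij
Final line 3: szfjh

Answer: szfjh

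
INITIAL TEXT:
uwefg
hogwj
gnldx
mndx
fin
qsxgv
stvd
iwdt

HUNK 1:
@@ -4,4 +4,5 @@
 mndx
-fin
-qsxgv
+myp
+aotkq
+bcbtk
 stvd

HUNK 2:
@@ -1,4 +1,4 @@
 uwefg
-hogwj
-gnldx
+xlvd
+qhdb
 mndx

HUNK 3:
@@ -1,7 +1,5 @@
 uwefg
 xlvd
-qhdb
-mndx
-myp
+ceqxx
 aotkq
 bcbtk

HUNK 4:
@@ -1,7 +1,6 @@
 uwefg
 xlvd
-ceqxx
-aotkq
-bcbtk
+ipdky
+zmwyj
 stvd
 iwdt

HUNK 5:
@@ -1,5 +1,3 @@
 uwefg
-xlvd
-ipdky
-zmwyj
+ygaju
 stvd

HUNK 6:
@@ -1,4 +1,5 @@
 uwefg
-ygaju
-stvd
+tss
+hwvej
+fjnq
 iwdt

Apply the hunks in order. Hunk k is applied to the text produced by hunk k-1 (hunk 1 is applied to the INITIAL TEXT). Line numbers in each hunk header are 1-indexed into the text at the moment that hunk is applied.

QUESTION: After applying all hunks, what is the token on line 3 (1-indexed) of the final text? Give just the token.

Answer: hwvej

Derivation:
Hunk 1: at line 4 remove [fin,qsxgv] add [myp,aotkq,bcbtk] -> 9 lines: uwefg hogwj gnldx mndx myp aotkq bcbtk stvd iwdt
Hunk 2: at line 1 remove [hogwj,gnldx] add [xlvd,qhdb] -> 9 lines: uwefg xlvd qhdb mndx myp aotkq bcbtk stvd iwdt
Hunk 3: at line 1 remove [qhdb,mndx,myp] add [ceqxx] -> 7 lines: uwefg xlvd ceqxx aotkq bcbtk stvd iwdt
Hunk 4: at line 1 remove [ceqxx,aotkq,bcbtk] add [ipdky,zmwyj] -> 6 lines: uwefg xlvd ipdky zmwyj stvd iwdt
Hunk 5: at line 1 remove [xlvd,ipdky,zmwyj] add [ygaju] -> 4 lines: uwefg ygaju stvd iwdt
Hunk 6: at line 1 remove [ygaju,stvd] add [tss,hwvej,fjnq] -> 5 lines: uwefg tss hwvej fjnq iwdt
Final line 3: hwvej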